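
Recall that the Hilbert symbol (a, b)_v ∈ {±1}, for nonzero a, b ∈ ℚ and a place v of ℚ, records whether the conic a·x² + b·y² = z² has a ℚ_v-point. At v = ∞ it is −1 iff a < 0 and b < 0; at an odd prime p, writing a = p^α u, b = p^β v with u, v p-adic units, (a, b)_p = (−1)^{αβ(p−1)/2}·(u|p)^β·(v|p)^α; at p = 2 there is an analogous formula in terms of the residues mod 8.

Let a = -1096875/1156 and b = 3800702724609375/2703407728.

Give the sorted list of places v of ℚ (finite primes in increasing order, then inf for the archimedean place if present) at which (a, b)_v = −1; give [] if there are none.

Mod squares: a ≡ -195, b ≡ 273. Check v ∈ {∞, 2, 3, 5, 7, 13, 17}.
v=∞: -195 < 0 and 273 > 0  ⇒  (a,b)_∞ = +1.
v=13: a=13^1·(≡5), b=13^3·(≡7) mod 13; (5|13)=-1, (7|13)=-1; (−1)^{1·3·6}·(-1)^3·(-1)^1 = +1.
v=7: a=7^0·(≡4), b=7^-1·(≡2) mod 7; (4|7)=+1, (2|7)=+1; (−1)^{0·-1·3}·(+1)^-1·(+1)^0 = +1.
v=3: a=3^3·(≡1), b=3^11·(≡1) mod 3; (1|3)=+1, (1|3)=+1; (−1)^{3·11·1}·(+1)^11·(+1)^3 = -1.
v=5: a=5^5·(≡4), b=5^10·(≡3) mod 5; (4|5)=+1, (3|5)=-1; (−1)^{5·10·2}·(+1)^10·(-1)^5 = -1.
v=17: a=17^-2·(≡4), b=17^-6·(≡15) mod 17; (4|17)=+1, (15|17)=+1; (−1)^{-2·-6·8}·(+1)^-6·(+1)^-2 = +1.
v=2: v_2(a)=-2, v_2(b)=-4; units ≡ 5, 1 (mod 8); ε·ε+αω+βω = 0·0+-2·0+-4·1 ≡ 0  ⇒  (a,b)_2 = +1.
(-195, 273 / ℚ) ramifies at {3, 5}: a division algebra.

[3, 5]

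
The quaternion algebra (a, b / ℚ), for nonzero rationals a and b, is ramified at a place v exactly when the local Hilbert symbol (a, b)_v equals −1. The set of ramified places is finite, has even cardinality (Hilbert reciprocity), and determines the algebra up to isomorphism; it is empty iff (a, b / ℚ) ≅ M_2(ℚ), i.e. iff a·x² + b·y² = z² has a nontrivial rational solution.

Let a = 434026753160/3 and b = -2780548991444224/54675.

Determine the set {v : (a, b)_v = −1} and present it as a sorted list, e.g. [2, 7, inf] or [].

[3, 5, 11, 17]

Mod squares: a ≡ 6630, b ≡ -3927. Check v ∈ {∞, 2, 3, 5, 7, 11, 13, 17}.
v=13: a=13^3·(≡9), b=13^4·(≡10) mod 13; (9|13)=+1, (10|13)=+1; (−1)^{3·4·6}·(+1)^4·(+1)^3 = +1.
v=11: a=11^2·(≡6), b=11^3·(≡7) mod 11; (6|11)=-1, (7|11)=-1; (−1)^{2·3·5}·(-1)^3·(-1)^2 = -1.
v=2: v_2(a)=3, v_2(b)=8; units ≡ 3, 1 (mod 8); ε·ε+αω+βω = 1·0+3·0+8·1 ≡ 0  ⇒  (a,b)_2 = +1.
v=3: a=3^-1·(≡2), b=3^-7·(≡2) mod 3; (2|3)=-1, (2|3)=-1; (−1)^{-1·-7·1}·(-1)^-7·(-1)^-1 = -1.
v=17: a=17^1·(≡13), b=17^1·(≡10) mod 17; (13|17)=+1, (10|17)=-1; (−1)^{1·1·8}·(+1)^1·(-1)^1 = -1.
v=7: a=7^4·(≡4), b=7^5·(≡6) mod 7; (4|7)=+1, (6|7)=-1; (−1)^{4·5·3}·(+1)^5·(-1)^4 = +1.
v=∞: 6630 > 0 and -3927 < 0  ⇒  (a,b)_∞ = +1.
v=5: a=5^1·(≡4), b=5^-2·(≡3) mod 5; (4|5)=+1, (3|5)=-1; (−1)^{1·-2·2}·(+1)^-2·(-1)^1 = -1.
Ram(6630, -3927) = {3, 5, 11, 17}; no ℚ_3-point on the conic.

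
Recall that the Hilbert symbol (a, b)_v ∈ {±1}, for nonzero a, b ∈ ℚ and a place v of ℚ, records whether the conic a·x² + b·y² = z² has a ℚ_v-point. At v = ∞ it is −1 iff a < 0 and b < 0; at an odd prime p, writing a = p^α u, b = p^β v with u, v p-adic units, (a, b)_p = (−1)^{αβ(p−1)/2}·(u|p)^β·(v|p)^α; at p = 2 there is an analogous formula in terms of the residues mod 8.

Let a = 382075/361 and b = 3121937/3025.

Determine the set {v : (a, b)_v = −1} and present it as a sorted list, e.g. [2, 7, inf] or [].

Mod squares: a ≡ 15283, b ≡ 377. Check v ∈ {∞, 2, 5, 7, 11, 13, 17, 19, 29, 31}.
v=13: a=13^0·(≡7), b=13^3·(≡12) mod 13; (7|13)=-1, (12|13)=+1; (−1)^{0·3·6}·(-1)^3·(+1)^0 = -1.
v=5: a=5^2·(≡3), b=5^-2·(≡2) mod 5; (3|5)=-1, (2|5)=-1; (−1)^{2·-2·2}·(-1)^-2·(-1)^2 = +1.
v=29: a=29^1·(≡23), b=29^1·(≡7) mod 29; (23|29)=+1, (7|29)=+1; (−1)^{1·1·14}·(+1)^1·(+1)^1 = +1.
v=31: a=31^1·(≡4), b=31^0·(≡8) mod 31; (4|31)=+1, (8|31)=+1; (−1)^{1·0·15}·(+1)^0·(+1)^1 = +1.
v=11: a=11^0·(≡5), b=11^-2·(≡9) mod 11; (5|11)=+1, (9|11)=+1; (−1)^{0·-2·5}·(+1)^-2·(+1)^0 = +1.
v=7: a=7^0·(≡2), b=7^2·(≡6) mod 7; (2|7)=+1, (6|7)=-1; (−1)^{0·2·3}·(+1)^2·(-1)^0 = +1.
v=∞: 15283 > 0 and 377 > 0  ⇒  (a,b)_∞ = +1.
v=2: v_2(a)=0, v_2(b)=0; units ≡ 3, 1 (mod 8); ε·ε+αω+βω = 1·0+0·0+0·1 ≡ 0  ⇒  (a,b)_2 = +1.
v=19: a=19^-2·(≡4), b=19^0·(≡7) mod 19; (4|19)=+1, (7|19)=+1; (−1)^{-2·0·9}·(+1)^0·(+1)^-2 = +1.
v=17: a=17^1·(≡13), b=17^0·(≡11) mod 17; (13|17)=+1, (11|17)=-1; (−1)^{1·0·8}·(+1)^0·(-1)^1 = -1.
Ram(15283, 377) = {13, 17}; no ℚ_13-point on the conic.

[13, 17]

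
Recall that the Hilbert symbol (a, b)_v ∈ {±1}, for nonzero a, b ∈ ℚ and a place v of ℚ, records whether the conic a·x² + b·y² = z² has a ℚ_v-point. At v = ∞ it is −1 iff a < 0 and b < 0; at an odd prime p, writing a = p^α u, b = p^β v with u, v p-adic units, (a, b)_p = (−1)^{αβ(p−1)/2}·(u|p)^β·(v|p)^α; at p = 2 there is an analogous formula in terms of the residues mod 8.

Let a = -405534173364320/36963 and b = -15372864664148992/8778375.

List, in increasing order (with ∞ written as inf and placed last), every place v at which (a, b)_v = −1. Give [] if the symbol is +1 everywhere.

Mod squares: a ≡ -4290, b ≡ -105. Check v ∈ {∞, 2, 3, 5, 7, 11, 13, 17, 19, 37}.
v=2: v_2(a)=5, v_2(b)=10; units ≡ 7, 7 (mod 8); ε·ε+αω+βω = 1·1+5·0+10·0 ≡ 1  ⇒  (a,b)_2 = -1.
v=∞: -4290 < 0 and -105 < 0  ⇒  (a,b)_∞ = -1.
v=17: a=17^0·(≡11), b=17^-2·(≡11) mod 17; (11|17)=-1, (11|17)=-1; (−1)^{0·-2·8}·(-1)^-2·(-1)^0 = +1.
v=37: a=37^-2·(≡2), b=37^0·(≡17) mod 37; (2|37)=-1, (17|37)=-1; (−1)^{-2·0·18}·(-1)^0·(-1)^-2 = +1.
v=7: a=7^4·(≡1), b=7^5·(≡6) mod 7; (1|7)=+1, (6|7)=-1; (−1)^{4·5·3}·(+1)^5·(-1)^4 = +1.
v=11: a=11^3·(≡8), b=11^4·(≡3) mod 11; (8|11)=-1, (3|11)=+1; (−1)^{3·4·5}·(-1)^4·(+1)^3 = +1.
v=13: a=13^3·(≡5), b=13^2·(≡10) mod 13; (5|13)=-1, (10|13)=+1; (−1)^{3·2·6}·(-1)^2·(+1)^3 = +1.
v=3: a=3^-3·(≡1), b=3^-5·(≡1) mod 3; (1|3)=+1, (1|3)=+1; (−1)^{-3·-5·1}·(+1)^-5·(+1)^-3 = -1.
v=19: a=19^2·(≡11), b=19^2·(≡17) mod 19; (11|19)=+1, (17|19)=+1; (−1)^{2·2·9}·(+1)^2·(+1)^2 = +1.
v=5: a=5^1·(≡2), b=5^-3·(≡4) mod 5; (2|5)=-1, (4|5)=+1; (−1)^{1·-3·2}·(-1)^-3·(+1)^1 = -1.
(-4290, -105 / ℚ) ramifies at {2, 3, 5, ∞}: a division algebra.

[2, 3, 5, inf]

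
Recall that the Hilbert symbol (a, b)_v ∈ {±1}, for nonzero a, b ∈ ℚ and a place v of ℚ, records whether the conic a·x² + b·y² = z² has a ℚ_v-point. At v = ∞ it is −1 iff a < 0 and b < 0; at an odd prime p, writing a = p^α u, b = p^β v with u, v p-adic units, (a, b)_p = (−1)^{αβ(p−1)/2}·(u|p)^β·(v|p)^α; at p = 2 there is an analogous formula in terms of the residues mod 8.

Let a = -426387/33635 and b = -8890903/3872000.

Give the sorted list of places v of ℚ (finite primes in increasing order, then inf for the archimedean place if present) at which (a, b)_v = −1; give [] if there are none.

(a, b) ≡ (-105, -35) mod (ℚ^×)²; places V = {2, 3, 5, 7, 11, 13, 23, 29, 31, ∞}.
(a,b)_29: α=2, u≡26; β=0, v≡13 (mod 29); (26|29)=-1, (13|29)=+1; sign (−1)^0·-1^0·+1^2 = +1.
(a,b)_7: α=-1, u≡6; β=5, v≡4 (mod 7); (6|7)=-1, (4|7)=+1; sign (−1)^1·-1^5·+1^-1 = +1.
(a,b)_2: α=0, β=-8; u≡7, v≡5 (mod 8); ε(u)ε(v)=1·0, αω(v)=0·1, βω(u)=-8·0; sum ≡ 0  ⇒  +1.
(a,b)_31: α=-2, u≡20; β=0, v≡3 (mod 31); (20|31)=+1, (3|31)=-1; sign (−1)^0·+1^0·-1^-2 = +1.
(a,b)_13: α=2, u≡3; β=0, v≡9 (mod 13); (3|13)=+1, (9|13)=+1; sign (−1)^0·+1^0·+1^2 = +1.
(a,b)_∞: sgn(-105)=−, sgn(-35)=−, so -1.
(a,b)_23: α=0, u≡19; β=2, v≡10 (mod 23); (19|23)=-1, (10|23)=-1; sign (−1)^0·-1^2·-1^0 = +1.
(a,b)_3: α=1, u≡1; β=0, v≡1 (mod 3); (1|3)=+1, (1|3)=+1; sign (−1)^0·+1^0·+1^1 = +1.
(a,b)_11: α=0, u≡9; β=-2, v≡1 (mod 11); (9|11)=+1, (1|11)=+1; sign (−1)^0·+1^-2·+1^0 = +1.
(a,b)_5: α=-1, u≡4; β=-3, v≡2 (mod 5); (4|5)=+1, (2|5)=-1; sign (−1)^0·+1^-3·-1^-1 = -1.
(-105, -35 / ℚ) ramifies at {5, ∞}: a division algebra.

[5, inf]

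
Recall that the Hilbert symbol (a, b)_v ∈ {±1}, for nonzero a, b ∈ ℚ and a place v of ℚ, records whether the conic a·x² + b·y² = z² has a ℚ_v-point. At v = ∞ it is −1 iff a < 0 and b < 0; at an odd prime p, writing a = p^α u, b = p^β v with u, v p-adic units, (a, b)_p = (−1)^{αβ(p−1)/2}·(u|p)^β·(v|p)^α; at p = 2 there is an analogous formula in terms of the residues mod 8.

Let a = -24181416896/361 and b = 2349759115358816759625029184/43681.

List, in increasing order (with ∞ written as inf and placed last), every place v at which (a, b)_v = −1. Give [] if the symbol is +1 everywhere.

[13, 37]

Mod squares: a ≡ -7710911, b ≡ 3175081. Check v ∈ {∞, 2, 3, 7, 11, 13, 17, 19, 23, 37, 41}.
v=23: a=23^1·(≡7), b=23^3·(≡13) mod 23; (7|23)=-1, (13|23)=+1; (−1)^{1·3·11}·(-1)^3·(+1)^1 = +1.
v=17: a=17^1·(≡5), b=17^2·(≡9) mod 17; (5|17)=-1, (9|17)=+1; (−1)^{1·2·8}·(-1)^2·(+1)^1 = +1.
v=2: v_2(a)=6, v_2(b)=6; units ≡ 1, 1 (mod 8); ε·ε+αω+βω = 0·0+6·0+6·0 ≡ 0  ⇒  (a,b)_2 = +1.
v=3: a=3^0·(≡1), b=3^4·(≡1) mod 3; (1|3)=+1, (1|3)=+1; (−1)^{0·4·1}·(+1)^4·(+1)^0 = +1.
v=11: a=11^0·(≡5), b=11^-2·(≡8) mod 11; (5|11)=+1, (8|11)=-1; (−1)^{0·-2·5}·(+1)^-2·(-1)^0 = +1.
v=7: a=7^2·(≡4), b=7^5·(≡1) mod 7; (4|7)=+1, (1|7)=+1; (−1)^{2·5·3}·(+1)^5·(+1)^2 = +1.
v=∞: -7710911 < 0 and 3175081 > 0  ⇒  (a,b)_∞ = +1.
v=19: a=19^-2·(≡11), b=19^-2·(≡18) mod 19; (11|19)=+1, (18|19)=-1; (−1)^{-2·-2·9}·(+1)^-2·(-1)^-2 = +1.
v=13: a=13^1·(≡9), b=13^3·(≡8) mod 13; (9|13)=+1, (8|13)=-1; (−1)^{1·3·6}·(+1)^3·(-1)^1 = -1.
v=41: a=41^1·(≡10), b=41^3·(≡9) mod 41; (10|41)=+1, (9|41)=+1; (−1)^{1·3·20}·(+1)^3·(+1)^1 = +1.
v=37: a=37^1·(≡18), b=37^3·(≡21) mod 37; (18|37)=-1, (21|37)=+1; (−1)^{1·3·18}·(-1)^3·(+1)^1 = -1.
Ram(-7710911, 3175081) = {13, 37}; no ℚ_13-point on the conic.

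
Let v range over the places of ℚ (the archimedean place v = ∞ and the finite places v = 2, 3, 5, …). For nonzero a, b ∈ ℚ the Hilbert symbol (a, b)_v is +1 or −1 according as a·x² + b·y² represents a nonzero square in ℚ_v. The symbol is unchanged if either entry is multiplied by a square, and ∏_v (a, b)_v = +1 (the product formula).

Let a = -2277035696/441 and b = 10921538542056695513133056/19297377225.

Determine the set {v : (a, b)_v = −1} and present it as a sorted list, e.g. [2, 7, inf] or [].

[23, 41]

(a, b) ≡ (-842099, 779) mod (ℚ^×)²; places V = {2, 3, 5, 7, 13, 19, 23, 41, 47, ∞}.
(a,b)_23: α=1, u≡4; β=2, v≡22 (mod 23); (4|23)=+1, (22|23)=-1; sign (−1)^0·+1^2·-1^1 = -1.
(a,b)_5: α=0, u≡4; β=-2, v≡4 (mod 5); (4|5)=+1, (4|5)=+1; sign (−1)^0·+1^-2·+1^0 = +1.
(a,b)_7: α=-2, u≡1; β=-6, v≡2 (mod 7); (1|7)=+1, (2|7)=+1; sign (−1)^0·+1^-6·+1^-2 = +1.
(a,b)_2: α=4, β=12; u≡5, v≡3 (mod 8); ε(u)ε(v)=0·1, αω(v)=4·1, βω(u)=12·1; sum ≡ 0  ⇒  +1.
(a,b)_∞: sgn(-842099)=−, sgn(779)=+, so +1.
(a,b)_13: α=2, u≡7; β=6, v≡1 (mod 13); (7|13)=-1, (1|13)=+1; sign (−1)^0·-1^6·+1^2 = +1.
(a,b)_19: α=1, u≡9; β=3, v≡2 (mod 19); (9|19)=+1, (2|19)=-1; sign (−1)^1·+1^3·-1^1 = +1.
(a,b)_47: α=1, u≡7; β=2, v≡16 (mod 47); (7|47)=+1, (16|47)=+1; sign (−1)^0·+1^2·+1^1 = +1.
(a,b)_3: α=-2, u≡1; β=-8, v≡2 (mod 3); (1|3)=+1, (2|3)=-1; sign (−1)^0·+1^-8·-1^-2 = +1.
(a,b)_41: α=1, u≡25; β=3, v≡6 (mod 41); (25|41)=+1, (6|41)=-1; sign (−1)^0·+1^3·-1^1 = -1.
|Ram(-842099, 779)| = 2, even; anisotropic at {23, 41}.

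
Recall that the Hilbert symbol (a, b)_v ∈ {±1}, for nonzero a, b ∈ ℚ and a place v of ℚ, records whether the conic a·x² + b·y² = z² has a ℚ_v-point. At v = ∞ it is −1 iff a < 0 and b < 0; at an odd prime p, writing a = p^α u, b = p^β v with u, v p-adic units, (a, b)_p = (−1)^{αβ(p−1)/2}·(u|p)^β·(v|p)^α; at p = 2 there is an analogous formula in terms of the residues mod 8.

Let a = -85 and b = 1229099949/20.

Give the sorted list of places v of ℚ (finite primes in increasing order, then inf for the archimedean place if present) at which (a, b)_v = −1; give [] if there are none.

(a, b) ≡ (-85, 6545) mod (ℚ^×)²; places V = {2, 3, 5, 7, 11, 17, 19, ∞}.
(a,b)_3: α=0, u≡2; β=2, v≡2 (mod 3); (2|3)=-1, (2|3)=-1; sign (−1)^0·-1^2·-1^0 = +1.
(a,b)_5: α=1, u≡3; β=-1, v≡1 (mod 5); (3|5)=-1, (1|5)=+1; sign (−1)^0·-1^-1·+1^1 = -1.
(a,b)_19: α=0, u≡10; β=2, v≡4 (mod 19); (10|19)=-1, (4|19)=+1; sign (−1)^0·-1^2·+1^0 = +1.
(a,b)_11: α=0, u≡3; β=1, v≡1 (mod 11); (3|11)=+1, (1|11)=+1; sign (−1)^0·+1^1·+1^0 = +1.
(a,b)_17: α=1, u≡12; β=3, v≡6 (mod 17); (12|17)=-1, (6|17)=-1; sign (−1)^0·-1^3·-1^1 = +1.
(a,b)_∞: sgn(-85)=−, sgn(6545)=+, so +1.
(a,b)_2: α=0, β=-2; u≡3, v≡1 (mod 8); ε(u)ε(v)=1·0, αω(v)=0·0, βω(u)=-2·1; sum ≡ 0  ⇒  +1.
(a,b)_7: α=0, u≡6; β=1, v≡4 (mod 7); (6|7)=-1, (4|7)=+1; sign (−1)^0·-1^1·+1^0 = -1.
Ram(-85, 6545) = {5, 7}; no ℚ_5-point on the conic.

[5, 7]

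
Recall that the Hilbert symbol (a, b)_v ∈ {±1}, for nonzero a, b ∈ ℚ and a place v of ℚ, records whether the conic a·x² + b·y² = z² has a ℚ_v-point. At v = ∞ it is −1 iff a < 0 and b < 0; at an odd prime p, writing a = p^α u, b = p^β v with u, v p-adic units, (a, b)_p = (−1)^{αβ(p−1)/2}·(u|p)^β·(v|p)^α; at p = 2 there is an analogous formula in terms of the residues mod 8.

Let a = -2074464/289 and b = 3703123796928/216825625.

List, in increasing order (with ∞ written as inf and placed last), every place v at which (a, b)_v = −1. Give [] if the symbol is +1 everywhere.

(a, b) ≡ (-6, 87) mod (ℚ^×)²; places V = {2, 3, 5, 7, 17, 19, 29, 31, 37, 41, ∞}.
(a,b)_37: α=0, u≡19; β=2, v≡19 (mod 37); (19|37)=-1, (19|37)=-1; sign (−1)^0·-1^2·-1^0 = +1.
(a,b)_41: α=0, u≡27; β=2, v≡2 (mod 41); (27|41)=-1, (2|41)=+1; sign (−1)^0·-1^2·+1^0 = +1.
(a,b)_∞: sgn(-6)=−, sgn(87)=+, so +1.
(a,b)_7: α=4, u≡2; β=0, v≡5 (mod 7); (2|7)=+1, (5|7)=-1; sign (−1)^0·+1^0·-1^4 = +1.
(a,b)_17: α=-2, u≡12; β=2, v≡16 (mod 17); (12|17)=-1, (16|17)=+1; sign (−1)^0·-1^2·+1^-2 = +1.
(a,b)_5: α=0, u≡4; β=-4, v≡3 (mod 5); (4|5)=+1, (3|5)=-1; sign (−1)^0·+1^-4·-1^0 = +1.
(a,b)_31: α=0, u≡18; β=-2, v≡20 (mod 31); (18|31)=+1, (20|31)=+1; sign (−1)^0·+1^-2·+1^0 = +1.
(a,b)_2: α=5, β=6; u≡5, v≡7 (mod 8); ε(u)ε(v)=0·1, αω(v)=5·0, βω(u)=6·1; sum ≡ 0  ⇒  +1.
(a,b)_3: α=3, u≡1; β=1, v≡2 (mod 3); (1|3)=+1, (2|3)=-1; sign (−1)^1·+1^1·-1^3 = +1.
(a,b)_19: α=0, u≡8; β=-2, v≡7 (mod 19); (8|19)=-1, (7|19)=+1; sign (−1)^0·-1^-2·+1^0 = +1.
(a,b)_29: α=0, u≡7; β=1, v≡17 (mod 29); (7|29)=+1, (17|29)=-1; sign (−1)^0·+1^1·-1^0 = +1.
Every local symbol is +1, so the conic -6·x² + 87·y² = z² has ℚ_v-points for all v and hence a ℚ-point; (a, b / ℚ) ≅ M_2(ℚ).

[]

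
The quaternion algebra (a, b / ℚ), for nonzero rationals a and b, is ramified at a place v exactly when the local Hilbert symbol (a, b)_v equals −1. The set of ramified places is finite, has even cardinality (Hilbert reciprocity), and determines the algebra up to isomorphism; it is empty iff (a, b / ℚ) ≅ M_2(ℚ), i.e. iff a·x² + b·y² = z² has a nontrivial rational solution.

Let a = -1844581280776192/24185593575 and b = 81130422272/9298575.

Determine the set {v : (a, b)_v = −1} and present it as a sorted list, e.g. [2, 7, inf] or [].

(a, b) ≡ (-95381, 3289) mod (ℚ^×)²; places V = {2, 3, 5, 7, 11, 13, 17, 23, 29, ∞}.
(a,b)_23: α=1, u≡3; β=1, v≡11 (mod 23); (3|23)=+1, (11|23)=-1; sign (−1)^1·+1^1·-1^1 = +1.
(a,b)_∞: sgn(-95381)=−, sgn(3289)=+, so +1.
(a,b)_3: α=-4, u≡1; β=-2, v≡1 (mod 3); (1|3)=+1, (1|3)=+1; sign (−1)^0·+1^-2·+1^-4 = +1.
(a,b)_29: α=3, u≡3; β=2, v≡27 (mod 29); (3|29)=-1, (27|29)=-1; sign (−1)^0·-1^2·-1^3 = -1.
(a,b)_11: α=-1, u≡6; β=-1, v≡8 (mod 11); (6|11)=-1, (8|11)=-1; sign (−1)^1·-1^-1·-1^-1 = -1.
(a,b)_7: α=2, u≡2; β=0, v≡3 (mod 7); (2|7)=+1, (3|7)=-1; sign (−1)^0·+1^0·-1^2 = +1.
(a,b)_13: α=-1, u≡8; β=-1, v≡8 (mod 13); (8|13)=-1, (8|13)=-1; sign (−1)^0·-1^-1·-1^-1 = +1.
(a,b)_5: α=-2, u≡1; β=-2, v≡4 (mod 5); (1|5)=+1, (4|5)=+1; sign (−1)^0·+1^-2·+1^-2 = +1.
(a,b)_17: α=-4, u≡11; β=-2, v≡15 (mod 17); (11|17)=-1, (15|17)=+1; sign (−1)^0·-1^-2·+1^-4 = +1.
(a,b)_2: α=26, β=22; u≡3, v≡1 (mod 8); ε(u)ε(v)=1·0, αω(v)=26·0, βω(u)=22·1; sum ≡ 0  ⇒  +1.
(-95381, 3289 / ℚ) ramifies at {11, 29}: a division algebra.

[11, 29]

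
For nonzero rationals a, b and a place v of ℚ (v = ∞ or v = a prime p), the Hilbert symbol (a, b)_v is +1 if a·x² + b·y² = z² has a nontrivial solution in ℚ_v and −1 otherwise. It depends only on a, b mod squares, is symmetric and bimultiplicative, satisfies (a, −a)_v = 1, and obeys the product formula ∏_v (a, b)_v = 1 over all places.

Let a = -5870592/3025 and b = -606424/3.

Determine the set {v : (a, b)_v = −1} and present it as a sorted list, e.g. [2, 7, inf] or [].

(a, b) ≡ (-13, -9282) mod (ℚ^×)²; places V = {2, 3, 5, 7, 11, 13, 17, ∞}.
(a,b)_17: α=0, u≡16; β=1, v≡15 (mod 17); (16|17)=+1, (15|17)=+1; sign (−1)^0·+1^1·+1^0 = +1.
(a,b)_3: α=2, u≡2; β=-1, v≡2 (mod 3); (2|3)=-1, (2|3)=-1; sign (−1)^0·-1^-1·-1^2 = -1.
(a,b)_11: α=-2, u≡3; β=0, v≡2 (mod 11); (3|11)=+1, (2|11)=-1; sign (−1)^0·+1^0·-1^-2 = +1.
(a,b)_∞: sgn(-13)=−, sgn(-9282)=−, so -1.
(a,b)_13: α=1, u≡4; β=1, v≡3 (mod 13); (4|13)=+1, (3|13)=+1; sign (−1)^0·+1^1·+1^1 = +1.
(a,b)_5: α=-2, u≡3; β=0, v≡2 (mod 5); (3|5)=-1, (2|5)=-1; sign (−1)^0·-1^0·-1^-2 = +1.
(a,b)_2: α=10, β=3; u≡3, v≡7 (mod 8); ε(u)ε(v)=1·1, αω(v)=10·0, βω(u)=3·1; sum ≡ 0  ⇒  +1.
(a,b)_7: α=2, u≡4; β=3, v≡1 (mod 7); (4|7)=+1, (1|7)=+1; sign (−1)^0·+1^3·+1^2 = +1.
Ram(-13, -9282) = {3, ∞}; no ℚ_3-point on the conic.

[3, inf]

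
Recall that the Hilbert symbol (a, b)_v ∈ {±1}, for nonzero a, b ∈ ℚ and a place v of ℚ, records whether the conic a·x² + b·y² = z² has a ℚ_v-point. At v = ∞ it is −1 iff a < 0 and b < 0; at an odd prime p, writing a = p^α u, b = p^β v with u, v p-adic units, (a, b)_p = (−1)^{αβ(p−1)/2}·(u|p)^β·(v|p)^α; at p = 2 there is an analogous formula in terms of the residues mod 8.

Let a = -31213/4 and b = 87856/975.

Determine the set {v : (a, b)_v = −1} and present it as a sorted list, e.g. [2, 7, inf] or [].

[3, 13]

Mod squares: a ≡ -13, b ≡ 741. Check v ∈ {∞, 2, 3, 5, 7, 13, 17, 19}.
v=2: v_2(a)=-2, v_2(b)=4; units ≡ 3, 5 (mod 8); ε·ε+αω+βω = 1·0+-2·1+4·1 ≡ 0  ⇒  (a,b)_2 = +1.
v=17: a=17^0·(≡4), b=17^2·(≡11) mod 17; (4|17)=+1, (11|17)=-1; (−1)^{0·2·8}·(+1)^2·(-1)^0 = +1.
v=∞: -13 < 0 and 741 > 0  ⇒  (a,b)_∞ = +1.
v=3: a=3^0·(≡2), b=3^-1·(≡1) mod 3; (2|3)=-1, (1|3)=+1; (−1)^{0·-1·1}·(-1)^-1·(+1)^0 = -1.
v=7: a=7^4·(≡2), b=7^0·(≡3) mod 7; (2|7)=+1, (3|7)=-1; (−1)^{4·0·3}·(+1)^0·(-1)^4 = +1.
v=13: a=13^1·(≡1), b=13^-1·(≡8) mod 13; (1|13)=+1, (8|13)=-1; (−1)^{1·-1·6}·(+1)^-1·(-1)^1 = -1.
v=5: a=5^0·(≡3), b=5^-2·(≡4) mod 5; (3|5)=-1, (4|5)=+1; (−1)^{0·-2·2}·(-1)^-2·(+1)^0 = +1.
v=19: a=19^0·(≡1), b=19^1·(≡17) mod 19; (1|19)=+1, (17|19)=+1; (−1)^{0·1·9}·(+1)^1·(+1)^0 = +1.
(-13, 741 / ℚ) ramifies at {3, 13}: a division algebra.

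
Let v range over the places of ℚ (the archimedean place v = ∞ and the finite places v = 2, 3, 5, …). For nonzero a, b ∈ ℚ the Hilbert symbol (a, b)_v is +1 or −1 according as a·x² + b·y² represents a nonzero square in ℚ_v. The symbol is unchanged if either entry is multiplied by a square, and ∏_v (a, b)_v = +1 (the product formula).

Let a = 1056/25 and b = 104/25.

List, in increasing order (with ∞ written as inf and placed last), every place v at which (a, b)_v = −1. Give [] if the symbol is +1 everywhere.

[2, 3]

Mod squares: a ≡ 66, b ≡ 26. Check v ∈ {∞, 2, 3, 5, 11, 13}.
v=3: a=3^1·(≡1), b=3^0·(≡2) mod 3; (1|3)=+1, (2|3)=-1; (−1)^{1·0·1}·(+1)^0·(-1)^1 = -1.
v=∞: 66 > 0 and 26 > 0  ⇒  (a,b)_∞ = +1.
v=2: v_2(a)=5, v_2(b)=3; units ≡ 1, 5 (mod 8); ε·ε+αω+βω = 0·0+5·1+3·0 ≡ 1  ⇒  (a,b)_2 = -1.
v=11: a=11^1·(≡10), b=11^0·(≡9) mod 11; (10|11)=-1, (9|11)=+1; (−1)^{1·0·5}·(-1)^0·(+1)^1 = +1.
v=5: a=5^-2·(≡1), b=5^-2·(≡4) mod 5; (1|5)=+1, (4|5)=+1; (−1)^{-2·-2·2}·(+1)^-2·(+1)^-2 = +1.
v=13: a=13^0·(≡10), b=13^1·(≡5) mod 13; (10|13)=+1, (5|13)=-1; (−1)^{0·1·6}·(+1)^1·(-1)^0 = +1.
|Ram(66, 26)| = 2, even; anisotropic at {2, 3}.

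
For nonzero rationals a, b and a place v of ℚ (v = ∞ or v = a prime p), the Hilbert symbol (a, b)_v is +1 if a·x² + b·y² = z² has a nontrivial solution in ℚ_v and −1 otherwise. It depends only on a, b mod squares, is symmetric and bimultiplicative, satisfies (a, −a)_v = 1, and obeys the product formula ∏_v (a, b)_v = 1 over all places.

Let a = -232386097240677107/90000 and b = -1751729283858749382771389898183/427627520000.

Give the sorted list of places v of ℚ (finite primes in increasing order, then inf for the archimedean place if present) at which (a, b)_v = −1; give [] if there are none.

(a, b) ≡ (-10660127387, -184334) mod (ℚ^×)²; places V = {2, 3, 5, 7, 13, 17, 23, 29, 31, 37, 41, 47, 53, ∞}.
(a,b)_53: α=1, u≡42; β=1, v≡20 (mod 53); (42|53)=+1, (20|53)=-1; sign (−1)^0·+1^1·-1^1 = -1.
(a,b)_41: α=1, u≡1; β=2, v≡2 (mod 41); (1|41)=+1, (2|41)=+1; sign (−1)^0·+1^2·+1^1 = +1.
(a,b)_17: α=0, u≡2; β=-4, v≡3 (mod 17); (2|17)=+1, (3|17)=-1; sign (−1)^0·+1^-4·-1^0 = +1.
(a,b)_29: α=2, u≡24; β=2, v≡14 (mod 29); (24|29)=+1, (14|29)=-1; sign (−1)^0·+1^2·-1^2 = +1.
(a,b)_2: α=-4, β=-13; u≡5, v≡1 (mod 8); ε(u)ε(v)=0·0, αω(v)=-4·0, βω(u)=-13·1; sum ≡ 1  ⇒  -1.
(a,b)_31: α=1, u≡16; β=2, v≡12 (mod 31); (16|31)=+1, (12|31)=-1; sign (−1)^0·+1^2·-1^1 = -1.
(a,b)_∞: sgn(-10660127387)=−, sgn(-184334)=−, so -1.
(a,b)_5: α=-4, u≡2; β=-4, v≡1 (mod 5); (2|5)=-1, (1|5)=+1; sign (−1)^0·-1^-4·+1^-4 = +1.
(a,b)_13: α=1, u≡8; β=4, v≡7 (mod 13); (8|13)=-1, (7|13)=-1; sign (−1)^0·-1^4·-1^1 = -1.
(a,b)_47: α=1, u≡8; β=1, v≡29 (mod 47); (8|47)=+1, (29|47)=-1; sign (−1)^1·+1^1·-1^1 = +1.
(a,b)_7: α=3, u≡3; β=4, v≡4 (mod 7); (3|7)=-1, (4|7)=+1; sign (−1)^0·-1^4·+1^3 = +1.
(a,b)_3: α=-2, u≡1; β=6, v≡1 (mod 3); (1|3)=+1, (1|3)=+1; sign (−1)^0·+1^6·+1^-2 = +1.
(a,b)_37: α=1, u≡9; β=1, v≡32 (mod 37); (9|37)=+1, (32|37)=-1; sign (−1)^0·+1^1·-1^1 = -1.
(a,b)_23: α=2, u≡1; β=4, v≡17 (mod 23); (1|23)=+1, (17|23)=-1; sign (−1)^0·+1^4·-1^2 = +1.
|Ram(-10660127387, -184334)| = 6, even; anisotropic at {2, 13, 31, 37, 53, ∞}.

[2, 13, 31, 37, 53, inf]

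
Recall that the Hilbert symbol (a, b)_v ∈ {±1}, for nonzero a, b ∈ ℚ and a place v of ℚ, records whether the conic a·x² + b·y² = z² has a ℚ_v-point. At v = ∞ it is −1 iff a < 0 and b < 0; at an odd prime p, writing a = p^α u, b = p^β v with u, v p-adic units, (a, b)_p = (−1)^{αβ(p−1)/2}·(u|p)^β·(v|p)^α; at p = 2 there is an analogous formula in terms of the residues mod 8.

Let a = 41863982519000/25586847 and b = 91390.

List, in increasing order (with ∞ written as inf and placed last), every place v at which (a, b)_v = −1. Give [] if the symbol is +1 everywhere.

[2, 5, 11, 23]

(a, b) ≡ (716771770, 91390) mod (ℚ^×)²; places V = {2, 3, 5, 11, 13, 17, 19, 23, 31, 37, 47, ∞}.
(a,b)_11: α=-1, u≡8; β=0, v≡2 (mod 11); (8|11)=-1, (2|11)=-1; sign (−1)^0·-1^0·-1^-1 = -1.
(a,b)_13: α=-1, u≡3; β=1, v≡10 (mod 13); (3|13)=+1, (10|13)=+1; sign (−1)^0·+1^1·+1^-1 = +1.
(a,b)_19: α=1, u≡6; β=1, v≡3 (mod 19); (6|19)=+1, (3|19)=-1; sign (−1)^1·+1^1·-1^1 = +1.
(a,b)_23: α=1, u≡13; β=0, v≡11 (mod 23); (13|23)=+1, (11|23)=-1; sign (−1)^0·+1^0·-1^1 = -1.
(a,b)_37: α=1, u≡4; β=1, v≡28 (mod 37); (4|37)=+1, (28|37)=+1; sign (−1)^0·+1^1·+1^1 = +1.
(a,b)_∞: sgn(716771770)=+, sgn(91390)=+, so +1.
(a,b)_47: α=-2, u≡16; β=0, v≡22 (mod 47); (16|47)=+1, (22|47)=-1; sign (−1)^0·+1^0·-1^-2 = +1.
(a,b)_17: α=4, u≡14; β=0, v≡15 (mod 17); (14|17)=-1, (15|17)=+1; sign (−1)^0·-1^0·+1^4 = +1.
(a,b)_31: α=1, u≡28; β=0, v≡2 (mod 31); (28|31)=+1, (2|31)=+1; sign (−1)^0·+1^0·+1^1 = +1.
(a,b)_3: α=-4, u≡1; β=0, v≡1 (mod 3); (1|3)=+1, (1|3)=+1; sign (−1)^0·+1^0·+1^-4 = +1.
(a,b)_2: α=3, β=1; u≡5, v≡7 (mod 8); ε(u)ε(v)=0·1, αω(v)=3·0, βω(u)=1·1; sum ≡ 1  ⇒  -1.
(a,b)_5: α=3, u≡1; β=1, v≡3 (mod 5); (1|5)=+1, (3|5)=-1; sign (−1)^0·+1^1·-1^3 = -1.
Ram(716771770, 91390) = {2, 5, 11, 23}; no ℚ_2-point on the conic.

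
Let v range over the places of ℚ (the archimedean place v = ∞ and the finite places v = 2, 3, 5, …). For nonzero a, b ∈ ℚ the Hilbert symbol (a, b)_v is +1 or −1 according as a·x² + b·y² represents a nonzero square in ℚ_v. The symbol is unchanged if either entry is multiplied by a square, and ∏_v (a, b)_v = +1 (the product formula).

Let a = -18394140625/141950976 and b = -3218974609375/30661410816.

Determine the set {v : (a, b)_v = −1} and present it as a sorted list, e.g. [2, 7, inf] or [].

(a, b) ≡ (-6, -7) mod (ℚ^×)²; places V = {2, 3, 5, 7, 19, 31, ∞}.
(a,b)_31: α=2, u≡2; β=2, v≡22 (mod 31); (2|31)=+1, (22|31)=-1; sign (−1)^0·+1^2·-1^2 = +1.
(a,b)_19: α=-2, u≡13; β=-2, v≡2 (mod 19); (13|19)=-1, (2|19)=-1; sign (−1)^0·-1^-2·-1^-2 = +1.
(a,b)_∞: sgn(-6)=−, sgn(-7)=−, so -1.
(a,b)_5: α=8, u≡1; β=10, v≡2 (mod 5); (1|5)=+1, (2|5)=-1; sign (−1)^0·+1^10·-1^8 = +1.
(a,b)_2: α=-17, β=-20; u≡5, v≡1 (mod 8); ε(u)ε(v)=0·0, αω(v)=-17·0, βω(u)=-20·1; sum ≡ 0  ⇒  +1.
(a,b)_7: α=2, u≡1; β=3, v≡3 (mod 7); (1|7)=+1, (3|7)=-1; sign (−1)^0·+1^3·-1^2 = +1.
(a,b)_3: α=-1, u≡1; β=-4, v≡2 (mod 3); (1|3)=+1, (2|3)=-1; sign (−1)^0·+1^-4·-1^-1 = -1.
|Ram(-6, -7)| = 2, even; anisotropic at {3, ∞}.

[3, inf]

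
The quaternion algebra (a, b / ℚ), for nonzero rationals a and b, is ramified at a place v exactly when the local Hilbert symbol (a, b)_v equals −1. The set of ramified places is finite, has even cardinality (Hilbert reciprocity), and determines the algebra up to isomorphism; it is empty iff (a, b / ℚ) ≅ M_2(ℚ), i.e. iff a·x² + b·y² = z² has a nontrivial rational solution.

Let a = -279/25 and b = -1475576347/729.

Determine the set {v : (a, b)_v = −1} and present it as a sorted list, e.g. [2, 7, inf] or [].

Mod squares: a ≡ -31, b ≡ -30113803. Check v ∈ {∞, 2, 3, 5, 7, 19, 29, 31, 41, 43}.
v=43: a=43^0·(≡37), b=43^1·(≡26) mod 43; (37|43)=-1, (26|43)=-1; (−1)^{0·1·21}·(-1)^1·(-1)^0 = -1.
v=31: a=31^1·(≡17), b=31^1·(≡15) mod 31; (17|31)=-1, (15|31)=-1; (−1)^{1·1·15}·(-1)^1·(-1)^1 = -1.
v=2: v_2(a)=0, v_2(b)=0; units ≡ 1, 5 (mod 8); ε·ε+αω+βω = 0·0+0·1+0·0 ≡ 0  ⇒  (a,b)_2 = +1.
v=3: a=3^2·(≡2), b=3^-6·(≡2) mod 3; (2|3)=-1, (2|3)=-1; (−1)^{2·-6·1}·(-1)^-6·(-1)^2 = +1.
v=19: a=19^0·(≡1), b=19^1·(≡16) mod 19; (1|19)=+1, (16|19)=+1; (−1)^{0·1·9}·(+1)^1·(+1)^0 = +1.
v=∞: -31 < 0 and -30113803 < 0  ⇒  (a,b)_∞ = -1.
v=5: a=5^-2·(≡1), b=5^0·(≡2) mod 5; (1|5)=+1, (2|5)=-1; (−1)^{-2·0·2}·(+1)^0·(-1)^-2 = +1.
v=29: a=29^0·(≡19), b=29^1·(≡9) mod 29; (19|29)=-1, (9|29)=+1; (−1)^{0·1·14}·(-1)^1·(+1)^0 = -1.
v=7: a=7^0·(≡2), b=7^2·(≡1) mod 7; (2|7)=+1, (1|7)=+1; (−1)^{0·2·3}·(+1)^2·(+1)^0 = +1.
v=41: a=41^0·(≡20), b=41^1·(≡8) mod 41; (20|41)=+1, (8|41)=+1; (−1)^{0·1·20}·(+1)^1·(+1)^0 = +1.
Ram(-31, -30113803) = {29, 31, 43, ∞}; no ℚ_29-point on the conic.

[29, 31, 43, inf]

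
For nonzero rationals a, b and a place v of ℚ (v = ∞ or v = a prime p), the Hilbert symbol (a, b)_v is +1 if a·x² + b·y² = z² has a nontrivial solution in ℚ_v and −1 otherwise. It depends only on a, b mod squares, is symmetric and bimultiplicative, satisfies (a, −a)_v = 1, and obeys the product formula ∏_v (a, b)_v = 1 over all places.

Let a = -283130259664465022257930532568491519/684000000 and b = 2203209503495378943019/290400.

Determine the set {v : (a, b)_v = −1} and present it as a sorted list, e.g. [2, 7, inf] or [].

[2, 7, 19, 47]

Mod squares: a ≡ -193781, b ≡ 546. Check v ∈ {∞, 2, 3, 5, 7, 11, 13, 19, 31, 41, 47}.
v=11: a=11^0·(≡2), b=11^-2·(≡2) mod 11; (2|11)=-1, (2|11)=-1; (−1)^{0·-2·5}·(-1)^-2·(-1)^0 = +1.
v=41: a=41^10·(≡35), b=41^6·(≡19) mod 41; (35|41)=-1, (19|41)=-1; (−1)^{10·6·20}·(-1)^6·(-1)^10 = +1.
v=2: v_2(a)=-8, v_2(b)=-5; units ≡ 3, 1 (mod 8); ε·ε+αω+βω = 1·0+-8·0+-5·1 ≡ 1  ⇒  (a,b)_2 = -1.
v=∞: -193781 < 0 and 546 > 0  ⇒  (a,b)_∞ = +1.
v=19: a=19^-1·(≡5), b=19^0·(≡3) mod 19; (5|19)=+1, (3|19)=-1; (−1)^{-1·0·9}·(+1)^0·(-1)^-1 = -1.
v=13: a=13^2·(≡3), b=13^1·(≡9) mod 13; (3|13)=+1, (9|13)=+1; (−1)^{2·1·6}·(+1)^1·(+1)^2 = +1.
v=31: a=31^3·(≡29), b=31^2·(≡25) mod 31; (29|31)=-1, (25|31)=+1; (−1)^{3·2·15}·(-1)^2·(+1)^3 = +1.
v=3: a=3^-2·(≡1), b=3^-1·(≡2) mod 3; (1|3)=+1, (2|3)=-1; (−1)^{-2·-1·1}·(+1)^-1·(-1)^-2 = +1.
v=7: a=7^9·(≡4), b=7^5·(≡4) mod 7; (4|7)=+1, (4|7)=+1; (−1)^{9·5·3}·(+1)^5·(+1)^9 = -1.
v=47: a=47^3·(≡33), b=47^2·(≡31) mod 47; (33|47)=-1, (31|47)=-1; (−1)^{3·2·23}·(-1)^2·(-1)^3 = -1.
v=5: a=5^-6·(≡1), b=5^-2·(≡4) mod 5; (1|5)=+1, (4|5)=+1; (−1)^{-6·-2·2}·(+1)^-2·(+1)^-6 = +1.
(-193781, 546 / ℚ) ramifies at {2, 7, 19, 47}: a division algebra.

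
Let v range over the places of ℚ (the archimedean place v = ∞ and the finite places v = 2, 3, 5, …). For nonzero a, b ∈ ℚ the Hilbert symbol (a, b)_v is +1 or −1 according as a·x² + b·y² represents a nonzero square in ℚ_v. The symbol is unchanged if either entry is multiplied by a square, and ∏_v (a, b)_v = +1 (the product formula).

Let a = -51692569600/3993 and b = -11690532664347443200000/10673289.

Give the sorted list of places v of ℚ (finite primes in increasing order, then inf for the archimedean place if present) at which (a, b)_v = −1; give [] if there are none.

(a, b) ≡ (-33, -70) mod (ℚ^×)²; places V = {2, 3, 5, 7, 11, 29, ∞}.
(a,b)_5: α=2, u≡2; β=5, v≡4 (mod 5); (2|5)=-1, (4|5)=+1; sign (−1)^0·-1^5·+1^2 = -1.
(a,b)_7: α=4, u≡2; β=9, v≡4 (mod 7); (2|7)=+1, (4|7)=+1; sign (−1)^0·+1^9·+1^4 = +1.
(a,b)_2: α=10, β=17; u≡7, v≡5 (mod 8); ε(u)ε(v)=1·0, αω(v)=10·1, βω(u)=17·0; sum ≡ 0  ⇒  +1.
(a,b)_11: α=-3, u≡7; β=-4, v≡10 (mod 11); (7|11)=-1, (10|11)=-1; sign (−1)^0·-1^-4·-1^-3 = -1.
(a,b)_29: α=2, u≡24; β=4, v≡12 (mod 29); (24|29)=+1, (12|29)=-1; sign (−1)^0·+1^4·-1^2 = +1.
(a,b)_3: α=-1, u≡1; β=-6, v≡2 (mod 3); (1|3)=+1, (2|3)=-1; sign (−1)^0·+1^-6·-1^-1 = -1.
(a,b)_∞: sgn(-33)=−, sgn(-70)=−, so -1.
Ram(-33, -70) = {3, 5, 11, ∞}; no ℚ_3-point on the conic.

[3, 5, 11, inf]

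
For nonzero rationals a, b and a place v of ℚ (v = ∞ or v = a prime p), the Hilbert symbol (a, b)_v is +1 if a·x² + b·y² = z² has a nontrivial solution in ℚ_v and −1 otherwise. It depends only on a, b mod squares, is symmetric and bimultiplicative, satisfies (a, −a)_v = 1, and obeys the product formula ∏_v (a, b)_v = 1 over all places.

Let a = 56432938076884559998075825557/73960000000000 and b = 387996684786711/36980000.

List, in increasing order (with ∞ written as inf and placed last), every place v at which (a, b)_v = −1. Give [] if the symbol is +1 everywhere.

Mod squares: a ≡ 13, b ≡ 462. Check v ∈ {∞, 2, 3, 5, 7, 11, 13, 19, 43, 53}.
v=11: a=11^6·(≡8), b=11^3·(≡9) mod 11; (8|11)=-1, (9|11)=+1; (−1)^{6·3·5}·(-1)^3·(+1)^6 = -1.
v=3: a=3^14·(≡1), b=3^5·(≡1) mod 3; (1|3)=+1, (1|3)=+1; (−1)^{14·5·1}·(+1)^5·(+1)^14 = +1.
v=7: a=7^2·(≡3), b=7^1·(≡5) mod 7; (3|7)=-1, (5|7)=-1; (−1)^{2·1·3}·(-1)^1·(-1)^2 = -1.
v=5: a=5^-10·(≡3), b=5^-4·(≡2) mod 5; (3|5)=-1, (2|5)=-1; (−1)^{-10·-4·2}·(-1)^-4·(-1)^-10 = +1.
v=43: a=43^-2·(≡11), b=43^-2·(≡26) mod 43; (11|43)=+1, (26|43)=-1; (−1)^{-2·-2·21}·(+1)^-2·(-1)^-2 = +1.
v=19: a=19^4·(≡2), b=19^2·(≡4) mod 19; (2|19)=-1, (4|19)=+1; (−1)^{4·2·9}·(-1)^2·(+1)^4 = +1.
v=13: a=13^5·(≡10), b=13^2·(≡6) mod 13; (10|13)=+1, (6|13)=-1; (−1)^{5·2·6}·(+1)^2·(-1)^5 = -1.
v=53: a=53^2·(≡47), b=53^2·(≡4) mod 53; (47|53)=+1, (4|53)=+1; (−1)^{2·2·26}·(+1)^2·(+1)^2 = +1.
v=∞: 13 > 0 and 462 > 0  ⇒  (a,b)_∞ = +1.
v=2: v_2(a)=-12, v_2(b)=-5; units ≡ 5, 7 (mod 8); ε·ε+αω+βω = 0·1+-12·0+-5·1 ≡ 1  ⇒  (a,b)_2 = -1.
(13, 462 / ℚ) ramifies at {2, 7, 11, 13}: a division algebra.

[2, 7, 11, 13]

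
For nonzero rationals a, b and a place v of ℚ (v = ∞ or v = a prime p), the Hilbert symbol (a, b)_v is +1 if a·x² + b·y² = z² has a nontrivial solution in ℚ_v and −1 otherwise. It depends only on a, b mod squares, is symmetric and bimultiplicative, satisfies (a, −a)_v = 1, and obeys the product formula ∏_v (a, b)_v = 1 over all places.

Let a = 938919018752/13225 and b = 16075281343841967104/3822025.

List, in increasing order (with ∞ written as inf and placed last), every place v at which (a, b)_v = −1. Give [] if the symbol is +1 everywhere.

(a, b) ≡ (30311177, 767691179879) mod (ℚ^×)²; places V = {2, 5, 11, 13, 17, 19, 23, 29, 31, 37, 41, 43, 53, ∞}.
(a,b)_23: α=-2, u≡8; β=-2, v≡8 (mod 23); (8|23)=+1, (8|23)=+1; sign (−1)^0·+1^-2·+1^-2 = +1.
(a,b)_41: α=1, u≡38; β=1, v≡2 (mod 41); (38|41)=-1, (2|41)=+1; sign (−1)^0·-1^1·+1^1 = -1.
(a,b)_2: α=8, β=10; u≡1, v≡7 (mod 8); ε(u)ε(v)=0·1, αω(v)=8·0, βω(u)=10·0; sum ≡ 0  ⇒  +1.
(a,b)_29: α=1, u≡9; β=1, v≡2 (mod 29); (9|29)=+1, (2|29)=-1; sign (−1)^0·+1^1·-1^1 = -1.
(a,b)_31: α=0, u≡25; β=1, v≡21 (mod 31); (25|31)=+1, (21|31)=-1; sign (−1)^0·+1^1·-1^0 = +1.
(a,b)_17: α=0, u≡3; β=-2, v≡2 (mod 17); (3|17)=-1, (2|17)=+1; sign (−1)^0·-1^-2·+1^0 = +1.
(a,b)_43: α=0, u≡17; β=1, v≡37 (mod 43); (17|43)=+1, (37|43)=-1; sign (−1)^0·+1^1·-1^0 = +1.
(a,b)_5: α=-2, u≡3; β=-2, v≡4 (mod 5); (3|5)=-1, (4|5)=+1; sign (−1)^0·-1^-2·+1^-2 = +1.
(a,b)_19: α=0, u≡12; β=1, v≡4 (mod 19); (12|19)=-1, (4|19)=+1; sign (−1)^0·-1^1·+1^0 = -1.
(a,b)_∞: sgn(30311177)=+, sgn(767691179879)=+, so +1.
(a,b)_13: α=1, u≡9; β=3, v≡10 (mod 13); (9|13)=+1, (10|13)=+1; sign (−1)^0·+1^3·+1^1 = +1.
(a,b)_53: α=1, u≡41; β=1, v≡34 (mod 53); (41|53)=-1, (34|53)=-1; sign (−1)^0·-1^1·-1^1 = +1.
(a,b)_11: α=2, u≡6; β=2, v≡6 (mod 11); (6|11)=-1, (6|11)=-1; sign (−1)^0·-1^2·-1^2 = +1.
(a,b)_37: α=1, u≡11; β=1, v≡8 (mod 37); (11|37)=+1, (8|37)=-1; sign (−1)^0·+1^1·-1^1 = -1.
Ram(30311177, 767691179879) = {19, 29, 37, 41}; no ℚ_19-point on the conic.

[19, 29, 37, 41]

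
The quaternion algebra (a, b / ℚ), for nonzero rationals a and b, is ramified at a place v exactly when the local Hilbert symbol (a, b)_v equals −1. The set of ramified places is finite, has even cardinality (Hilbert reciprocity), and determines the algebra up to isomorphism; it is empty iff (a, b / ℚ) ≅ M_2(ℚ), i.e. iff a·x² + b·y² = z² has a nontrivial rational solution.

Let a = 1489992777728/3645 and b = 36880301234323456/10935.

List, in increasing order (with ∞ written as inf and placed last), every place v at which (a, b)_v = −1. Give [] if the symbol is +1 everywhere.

[2, 13, 17, 19]

Mod squares: a ≡ 190, b ≡ 881790. Check v ∈ {∞, 2, 3, 5, 7, 13, 17, 19}.
v=19: a=19^1·(≡10), b=19^1·(≡15) mod 19; (10|19)=-1, (15|19)=-1; (−1)^{1·1·9}·(-1)^1·(-1)^1 = -1.
v=13: a=13^2·(≡2), b=13^3·(≡4) mod 13; (2|13)=-1, (4|13)=+1; (−1)^{2·3·6}·(-1)^3·(+1)^2 = -1.
v=∞: 190 > 0 and 881790 > 0  ⇒  (a,b)_∞ = +1.
v=2: v_2(a)=15, v_2(b)=19; units ≡ 7, 7 (mod 8); ε·ε+αω+βω = 1·1+15·0+19·0 ≡ 1  ⇒  (a,b)_2 = -1.
v=5: a=5^-1·(≡2), b=5^-1·(≡3) mod 5; (2|5)=-1, (3|5)=-1; (−1)^{-1·-1·2}·(-1)^-1·(-1)^-1 = +1.
v=7: a=7^2·(≡2), b=7^3·(≡3) mod 7; (2|7)=+1, (3|7)=-1; (−1)^{2·3·3}·(+1)^3·(-1)^2 = +1.
v=3: a=3^-6·(≡1), b=3^-7·(≡2) mod 3; (1|3)=+1, (2|3)=-1; (−1)^{-6·-7·1}·(+1)^-7·(-1)^-6 = +1.
v=17: a=17^2·(≡10), b=17^3·(≡14) mod 17; (10|17)=-1, (14|17)=-1; (−1)^{2·3·8}·(-1)^3·(-1)^2 = -1.
(190, 881790 / ℚ) ramifies at {2, 13, 17, 19}: a division algebra.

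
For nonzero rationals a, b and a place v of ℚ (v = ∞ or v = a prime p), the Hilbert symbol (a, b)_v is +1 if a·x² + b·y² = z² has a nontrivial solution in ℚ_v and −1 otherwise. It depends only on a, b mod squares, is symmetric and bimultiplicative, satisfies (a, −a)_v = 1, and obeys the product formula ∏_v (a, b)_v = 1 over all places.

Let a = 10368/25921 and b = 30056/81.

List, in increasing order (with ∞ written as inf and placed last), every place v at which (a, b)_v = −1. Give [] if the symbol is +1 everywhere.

[2, 13]

(a, b) ≡ (2, 26) mod (ℚ^×)²; places V = {2, 3, 7, 13, 17, 23, ∞}.
(a,b)_13: α=0, u≡6; β=1, v≡8 (mod 13); (6|13)=-1, (8|13)=-1; sign (−1)^0·-1^1·-1^0 = -1.
(a,b)_∞: sgn(2)=+, sgn(26)=+, so +1.
(a,b)_17: α=0, u≡9; β=2, v≡8 (mod 17); (9|17)=+1, (8|17)=+1; sign (−1)^0·+1^2·+1^0 = +1.
(a,b)_2: α=7, β=3; u≡1, v≡5 (mod 8); ε(u)ε(v)=0·0, αω(v)=7·1, βω(u)=3·0; sum ≡ 1  ⇒  -1.
(a,b)_3: α=4, u≡2; β=-4, v≡2 (mod 3); (2|3)=-1, (2|3)=-1; sign (−1)^0·-1^-4·-1^4 = +1.
(a,b)_23: α=-2, u≡6; β=0, v≡13 (mod 23); (6|23)=+1, (13|23)=+1; sign (−1)^0·+1^0·+1^-2 = +1.
(a,b)_7: α=-2, u≡2; β=0, v≡3 (mod 7); (2|7)=+1, (3|7)=-1; sign (−1)^0·+1^0·-1^-2 = +1.
(2, 26 / ℚ) ramifies at {2, 13}: a division algebra.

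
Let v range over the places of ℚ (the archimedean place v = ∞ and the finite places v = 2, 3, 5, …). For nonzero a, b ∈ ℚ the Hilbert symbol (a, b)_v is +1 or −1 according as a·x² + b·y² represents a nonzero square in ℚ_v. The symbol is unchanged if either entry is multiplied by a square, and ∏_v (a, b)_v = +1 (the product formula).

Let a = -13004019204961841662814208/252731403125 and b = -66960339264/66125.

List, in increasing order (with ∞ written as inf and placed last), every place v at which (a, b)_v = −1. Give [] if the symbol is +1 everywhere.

Mod squares: a ≡ -290, b ≡ -14105. Check v ∈ {∞, 2, 3, 5, 7, 11, 13, 17, 23, 29, 31}.
v=23: a=23^-4·(≡13), b=23^-2·(≡22) mod 23; (13|23)=+1, (22|23)=-1; (−1)^{-4·-2·11}·(+1)^-2·(-1)^-4 = +1.
v=29: a=29^5·(≡11), b=29^2·(≡12) mod 29; (11|29)=-1, (12|29)=-1; (−1)^{5·2·14}·(-1)^2·(-1)^5 = -1.
v=7: a=7^4·(≡2), b=7^3·(≡2) mod 7; (2|7)=+1, (2|7)=+1; (−1)^{4·3·3}·(+1)^3·(+1)^4 = +1.
v=11: a=11^2·(≡6), b=11^0·(≡7) mod 11; (6|11)=-1, (7|11)=-1; (−1)^{2·0·5}·(-1)^0·(-1)^2 = +1.
v=5: a=5^-5·(≡3), b=5^-3·(≡4) mod 5; (3|5)=-1, (4|5)=+1; (−1)^{-5·-3·2}·(-1)^-3·(+1)^-5 = -1.
v=∞: -290 < 0 and -14105 < 0  ⇒  (a,b)_∞ = -1.
v=31: a=31^2·(≡5), b=31^1·(≡25) mod 31; (5|31)=+1, (25|31)=+1; (−1)^{2·1·15}·(+1)^1·(+1)^2 = +1.
v=2: v_2(a)=11, v_2(b)=6; units ≡ 7, 7 (mod 8); ε·ε+αω+βω = 1·1+11·0+6·0 ≡ 1  ⇒  (a,b)_2 = -1.
v=3: a=3^8·(≡1), b=3^2·(≡1) mod 3; (1|3)=+1, (1|3)=+1; (−1)^{8·2·1}·(+1)^2·(+1)^8 = +1.
v=13: a=13^2·(≡9), b=13^1·(≡7) mod 13; (9|13)=+1, (7|13)=-1; (−1)^{2·1·6}·(+1)^1·(-1)^2 = +1.
v=17: a=17^-2·(≡8), b=17^0·(≡14) mod 17; (8|17)=+1, (14|17)=-1; (−1)^{-2·0·8}·(+1)^0·(-1)^-2 = +1.
Ram(-290, -14105) = {2, 5, 29, ∞}; no ℚ_2-point on the conic.

[2, 5, 29, inf]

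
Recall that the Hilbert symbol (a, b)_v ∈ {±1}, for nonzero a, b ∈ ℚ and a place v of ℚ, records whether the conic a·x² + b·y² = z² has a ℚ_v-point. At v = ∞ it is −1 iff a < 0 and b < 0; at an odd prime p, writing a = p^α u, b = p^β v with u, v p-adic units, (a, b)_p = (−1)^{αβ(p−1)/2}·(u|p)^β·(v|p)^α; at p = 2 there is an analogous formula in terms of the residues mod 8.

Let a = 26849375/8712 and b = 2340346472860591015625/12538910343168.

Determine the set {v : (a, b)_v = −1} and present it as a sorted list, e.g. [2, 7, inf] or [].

[]

(a, b) ≡ (238, 51) mod (ℚ^×)²; places V = {2, 3, 5, 7, 11, 17, 19, 23, ∞}.
(a,b)_5: α=4, u≡2; β=8, v≡1 (mod 5); (2|5)=-1, (1|5)=+1; sign (−1)^0·-1^8·+1^4 = +1.
(a,b)_∞: sgn(238)=+, sgn(51)=+, so +1.
(a,b)_3: α=-2, u≡1; β=-3, v≡2 (mod 3); (1|3)=+1, (2|3)=-1; sign (−1)^0·+1^-3·-1^-2 = +1.
(a,b)_7: α=1, u≡6; β=2, v≡2 (mod 7); (6|7)=-1, (2|7)=+1; sign (−1)^0·-1^2·+1^1 = +1.
(a,b)_19: α=2, u≡18; β=6, v≡18 (mod 19); (18|19)=-1, (18|19)=-1; sign (−1)^0·-1^6·-1^2 = +1.
(a,b)_23: α=0, u≡4; β=2, v≡7 (mod 23); (4|23)=+1, (7|23)=-1; sign (−1)^0·+1^2·-1^0 = +1.
(a,b)_2: α=-3, β=-18; u≡7, v≡3 (mod 8); ε(u)ε(v)=1·1, αω(v)=-3·1, βω(u)=-18·0; sum ≡ 0  ⇒  +1.
(a,b)_17: α=1, u≡3; β=3, v≡11 (mod 17); (3|17)=-1, (11|17)=-1; sign (−1)^0·-1^3·-1^1 = +1.
(a,b)_11: α=-2, u≡6; β=-6, v≡6 (mod 11); (6|11)=-1, (6|11)=-1; sign (−1)^0·-1^-6·-1^-2 = +1.
Ram(a, b) = ∅: the form 238·x² + 51·y² − z² is isotropic over every ℚ_v, so by Hasse–Minkowski it is isotropic over ℚ.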